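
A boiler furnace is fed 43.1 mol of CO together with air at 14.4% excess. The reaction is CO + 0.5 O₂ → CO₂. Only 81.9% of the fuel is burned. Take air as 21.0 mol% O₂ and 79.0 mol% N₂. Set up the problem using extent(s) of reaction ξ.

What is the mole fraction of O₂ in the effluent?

Stoichiometric O₂ = 0.5 × 43.1 = 21.55 mol; O₂ fed = 21.55 × 1.144 = 24.65 mol.
N₂ fed = 24.65 × 79/21 = 92.74 mol.
Fuel reacted = 0.819 × 43.1 → ξ = 35.3 mol.
Outlet (n = n₀ + ν ξ):
  CO: 43.1 − 1(35.3) = 7.801
  O₂: 24.65 − 0.5(35.3) = 7.004
  N₂: 92.74 (inert)
  CO₂: 0 + 1(35.3) = 35.3
Total out = 142.8 mol; y_O₂ = 7.004 / 142.8 = 0.04903.

0.049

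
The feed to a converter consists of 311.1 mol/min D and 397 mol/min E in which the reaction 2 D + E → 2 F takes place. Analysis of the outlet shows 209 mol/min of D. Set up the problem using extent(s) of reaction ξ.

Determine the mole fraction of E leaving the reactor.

For D: n = n₀ − 2ξ → 209 = 311.1 − 2ξ, giving ξ = 51.05 mol/min.
Outlet amounts (n = n₀ + ν ξ):
  D: 311.1 − 2(51.05) = 209
  E: 397 − 1(51.05) = 345.9
  F: 0 + 2(51.05) = 102.1
Total out = 657 mol/min; y_E = 345.9 / 657 = 0.5265.

0.527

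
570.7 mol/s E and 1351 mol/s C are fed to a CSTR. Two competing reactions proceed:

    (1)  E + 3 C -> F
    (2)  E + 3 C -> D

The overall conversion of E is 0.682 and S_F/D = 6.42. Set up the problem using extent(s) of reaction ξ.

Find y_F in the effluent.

Conversion of E: E consumed = 0.682 × 570.7 = 389.2 mol/s = 1ξ₁ + 1ξ₂.
Selectivity: 1ξ₁ / (1ξ₂) = 6.42 → ξ₁ = 6.42 ξ₂.
Substitute: (1·6.42 + 1) ξ₂ = 389.2 → ξ₂ = 52.46 mol/s, ξ₁ = 336.8 mol/s.
Outlet amounts (n = n₀ + Σ ν·ξ):
  E: 570.7 − 1(336.8) − 1(52.46) = 181.5
  C: 1351 − 3(336.8) − 3(52.46) = 183.3
  F: 0 + 1(336.8) = 336.8
  D: 0 + 1(52.46) = 52.46
Total out = 754 mol/s; y_F = 336.8 / 754 = 0.4466.

0.447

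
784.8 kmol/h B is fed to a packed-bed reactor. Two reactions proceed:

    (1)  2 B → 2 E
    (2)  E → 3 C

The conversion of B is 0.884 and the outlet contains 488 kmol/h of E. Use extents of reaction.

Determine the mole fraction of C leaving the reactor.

Conversion of B: B consumed = 2ξ₁ = 0.884 × 784.8 → ξ₁ = 346.9 kmol/h.
E balance: n_E = 0 + 2ξ₁ − 1ξ₂ = 488 → ξ₂ = (2·346.9 − 488)/1 = 205.8 kmol/h.
Outlet amounts (n = n₀ + Σ ν·ξ):
  B: 784.8 − 2(346.9) = 91.04
  E: 0 + 2(346.9) − 1(205.8) = 488
  C: 0 + 3(205.8) = 617.3
Total out = 1196 kmol/h; y_C = 617.3 / 1196 = 0.516.

0.516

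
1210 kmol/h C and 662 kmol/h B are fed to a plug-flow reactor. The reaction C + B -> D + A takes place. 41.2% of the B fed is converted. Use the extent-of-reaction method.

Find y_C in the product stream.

0.501

B reacted = 0.412 × 662 = 272.7 kmol/h; ν_B = −1, so ξ = 272.7/1 = 272.7 kmol/h.
Outlet amounts (n = n₀ + ν ξ):
  C: 1210 − 1(272.7) = 937.3
  B: 662 − 1(272.7) = 389.3
  D: 0 + 1(272.7) = 272.7
  A: 0 + 1(272.7) = 272.7
Total out = 1872 kmol/h; y_C = 937.3 / 1872 = 0.5007.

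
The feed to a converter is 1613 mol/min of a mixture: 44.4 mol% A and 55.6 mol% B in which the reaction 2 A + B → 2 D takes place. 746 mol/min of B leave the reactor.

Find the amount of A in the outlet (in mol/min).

For B: n = n₀ − 1ξ → 746 = 896.8 − 1ξ, giving ξ = 150.8 mol/min.
Outlet amounts (n = n₀ + ν ξ):
  A: 716.2 − 2(150.8) = 414.5
  B: 896.8 − 1(150.8) = 746
  D: 0 + 2(150.8) = 301.7

415 mol/min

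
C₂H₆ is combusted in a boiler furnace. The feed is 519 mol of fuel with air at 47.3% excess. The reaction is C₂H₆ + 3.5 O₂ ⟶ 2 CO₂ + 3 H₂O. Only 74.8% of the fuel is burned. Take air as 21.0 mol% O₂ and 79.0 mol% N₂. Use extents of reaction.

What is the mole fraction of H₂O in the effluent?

0.0866

Stoichiometric O₂ = 3.5 × 519 = 1816 mol; O₂ fed = 1816 × 1.473 = 2676 mol.
N₂ fed = 2676 × 79/21 = 10070 mol.
Fuel reacted = 0.748 × 519 → ξ = 388.2 mol.
Outlet (n = n₀ + ν ξ):
  C₂H₆: 519 − 1(388.2) = 130.8
  O₂: 2676 − 3.5(388.2) = 1317
  N₂: 10070 (inert)
  CO₂: 0 + 2(388.2) = 776.4
  H₂O: 0 + 3(388.2) = 1165
Total out = 13450 mol; y_H₂O = 1165 / 13450 = 0.08656.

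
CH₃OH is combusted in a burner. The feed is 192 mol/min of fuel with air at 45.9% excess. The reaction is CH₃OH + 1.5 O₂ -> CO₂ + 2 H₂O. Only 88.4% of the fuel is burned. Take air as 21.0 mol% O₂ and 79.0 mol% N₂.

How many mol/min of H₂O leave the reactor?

Stoichiometric O₂ = 1.5 × 192 = 288 mol/min; O₂ fed = 288 × 1.459 = 420.2 mol/min.
N₂ fed = 420.2 × 79/21 = 1581 mol/min.
Fuel reacted = 0.884 × 192 → ξ = 169.7 mol/min.
Outlet (n = n₀ + ν ξ):
  CH₃OH: 192 − 1(169.7) = 22.27
  O₂: 420.2 − 1.5(169.7) = 165.6
  N₂: 1581 (inert)
  CO₂: 0 + 1(169.7) = 169.7
  H₂O: 0 + 2(169.7) = 339.5

339 mol/min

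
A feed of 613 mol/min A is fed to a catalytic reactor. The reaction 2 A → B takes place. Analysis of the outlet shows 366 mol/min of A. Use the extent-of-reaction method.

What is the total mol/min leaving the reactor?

For A: n = n₀ − 2ξ → 366 = 613 − 2ξ, giving ξ = 123.5 mol/min.
Outlet amounts (n = n₀ + ν ξ):
  A: 613 − 2(123.5) = 366
  B: 0 + 1(123.5) = 123.5
Total out = 366 + 123.5 = 489.5 mol/min.

490 mol/min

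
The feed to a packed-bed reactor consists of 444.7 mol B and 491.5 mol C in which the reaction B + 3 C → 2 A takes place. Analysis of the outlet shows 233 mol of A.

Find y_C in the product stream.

0.202

For A: n = n₀ + 2ξ → 233 = 0 + 2ξ, giving ξ = 116.5 mol.
Outlet amounts (n = n₀ + ν ξ):
  B: 444.7 − 1(116.5) = 328.2
  C: 491.5 − 3(116.5) = 142
  A: 0 + 2(116.5) = 233
Total out = 703.2 mol; y_C = 142 / 703.2 = 0.2019.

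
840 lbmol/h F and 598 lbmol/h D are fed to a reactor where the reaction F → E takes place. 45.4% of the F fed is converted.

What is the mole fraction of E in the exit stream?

F reacted = 0.454 × 840 = 381.4 lbmol/h; ν_F = −1, so ξ = 381.4/1 = 381.4 lbmol/h.
Outlet amounts (n = n₀ + ν ξ):
  F: 840 − 1(381.4) = 458.6
  E: 0 + 1(381.4) = 381.4
  D: 598 (inert)
Total out = 1438 lbmol/h; y_E = 381.4 / 1438 = 0.2652.

0.265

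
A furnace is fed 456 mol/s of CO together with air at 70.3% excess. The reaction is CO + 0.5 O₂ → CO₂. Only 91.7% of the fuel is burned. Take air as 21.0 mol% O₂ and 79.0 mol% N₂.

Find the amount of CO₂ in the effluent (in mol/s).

Stoichiometric O₂ = 0.5 × 456 = 228 mol/s; O₂ fed = 228 × 1.703 = 388.3 mol/s.
N₂ fed = 388.3 × 79/21 = 1461 mol/s.
Fuel reacted = 0.917 × 456 → ξ = 418.2 mol/s.
Outlet (n = n₀ + ν ξ):
  CO: 456 − 1(418.2) = 37.85
  O₂: 388.3 − 0.5(418.2) = 179.2
  N₂: 1461 (inert)
  CO₂: 0 + 1(418.2) = 418.2

418 mol/s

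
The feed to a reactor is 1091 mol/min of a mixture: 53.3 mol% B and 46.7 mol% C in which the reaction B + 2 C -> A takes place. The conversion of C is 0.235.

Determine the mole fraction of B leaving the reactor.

C reacted = 0.235 × 509.5 = 119.7 mol/min; ν_C = −2, so ξ = 119.7/2 = 59.87 mol/min.
Outlet amounts (n = n₀ + ν ξ):
  B: 581.5 − 1(59.87) = 521.6
  C: 509.5 − 2(59.87) = 389.8
  A: 0 + 1(59.87) = 59.87
Total out = 971.3 mol/min; y_B = 521.6 / 971.3 = 0.5371.

0.537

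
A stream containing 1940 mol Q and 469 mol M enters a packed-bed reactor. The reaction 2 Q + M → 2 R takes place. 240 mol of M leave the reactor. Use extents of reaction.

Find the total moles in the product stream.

2180 mol

For M: n = n₀ − 1ξ → 240 = 469 − 1ξ, giving ξ = 229 mol.
Outlet amounts (n = n₀ + ν ξ):
  Q: 1940 − 2(229) = 1482
  M: 469 − 1(229) = 240
  R: 0 + 2(229) = 458
Total out = 1482 + 240 + 458 = 2180 mol.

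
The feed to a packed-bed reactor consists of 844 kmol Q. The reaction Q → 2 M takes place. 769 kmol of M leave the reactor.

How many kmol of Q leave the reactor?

460 kmol

For M: n = n₀ + 2ξ → 769 = 0 + 2ξ, giving ξ = 384.5 kmol.
Outlet amounts (n = n₀ + ν ξ):
  Q: 844 − 1(384.5) = 459.5
  M: 0 + 2(384.5) = 769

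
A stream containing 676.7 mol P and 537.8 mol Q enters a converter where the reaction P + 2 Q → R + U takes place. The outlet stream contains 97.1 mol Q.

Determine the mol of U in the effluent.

220 mol

For Q: n = n₀ − 2ξ → 97.1 = 537.8 − 2ξ, giving ξ = 220.3 mol.
Outlet amounts (n = n₀ + ν ξ):
  P: 676.7 − 1(220.3) = 456.4
  Q: 537.8 − 2(220.3) = 97.1
  R: 0 + 1(220.3) = 220.3
  U: 0 + 1(220.3) = 220.3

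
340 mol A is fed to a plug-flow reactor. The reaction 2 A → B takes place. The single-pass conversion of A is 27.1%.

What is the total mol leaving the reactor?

294 mol

A reacted = 0.271 × 340 = 92.14 mol; ν_A = −2, so ξ = 92.14/2 = 46.07 mol.
Outlet amounts (n = n₀ + ν ξ):
  A: 340 − 2(46.07) = 247.9
  B: 0 + 1(46.07) = 46.07
Total out = 247.9 + 46.07 = 293.9 mol.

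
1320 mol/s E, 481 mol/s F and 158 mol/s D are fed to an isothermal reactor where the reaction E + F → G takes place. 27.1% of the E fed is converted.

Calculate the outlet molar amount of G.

E reacted = 0.271 × 1320 = 357.7 mol/s; ν_E = −1, so ξ = 357.7/1 = 357.7 mol/s.
Outlet amounts (n = n₀ + ν ξ):
  E: 1320 − 1(357.7) = 962.3
  F: 481 − 1(357.7) = 123.3
  G: 0 + 1(357.7) = 357.7
  D: 158 (inert)

358 mol/s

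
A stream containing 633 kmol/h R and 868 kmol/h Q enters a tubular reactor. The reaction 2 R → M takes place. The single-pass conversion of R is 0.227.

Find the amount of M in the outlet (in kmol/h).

R reacted = 0.227 × 633 = 143.7 kmol/h; ν_R = −2, so ξ = 143.7/2 = 71.85 kmol/h.
Outlet amounts (n = n₀ + ν ξ):
  R: 633 − 2(71.85) = 489.3
  M: 0 + 1(71.85) = 71.85
  Q: 868 (inert)

71.8 kmol/h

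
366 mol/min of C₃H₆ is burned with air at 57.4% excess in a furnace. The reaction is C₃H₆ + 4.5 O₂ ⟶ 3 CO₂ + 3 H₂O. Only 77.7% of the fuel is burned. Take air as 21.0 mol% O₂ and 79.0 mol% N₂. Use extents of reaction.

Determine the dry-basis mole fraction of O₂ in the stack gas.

0.109

Stoichiometric O₂ = 4.5 × 366 = 1647 mol/min; O₂ fed = 1647 × 1.574 = 2592 mol/min.
N₂ fed = 2592 × 79/21 = 9752 mol/min.
Fuel reacted = 0.777 × 366 → ξ = 284.4 mol/min.
Outlet (n = n₀ + ν ξ):
  C₃H₆: 366 − 1(284.4) = 81.62
  O₂: 2592 − 4.5(284.4) = 1313
  N₂: 9752 (inert)
  CO₂: 0 + 3(284.4) = 853.1
  H₂O: 0 + 3(284.4) = 853.1
Dry total = 12000 mol/min; y_O₂ (dry) = 1313 / 12000 = 0.1094.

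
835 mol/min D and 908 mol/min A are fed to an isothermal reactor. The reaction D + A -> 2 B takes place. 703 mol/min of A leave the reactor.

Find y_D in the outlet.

For A: n = n₀ − 1ξ → 703 = 908 − 1ξ, giving ξ = 205 mol/min.
Outlet amounts (n = n₀ + ν ξ):
  D: 835 − 1(205) = 630
  A: 908 − 1(205) = 703
  B: 0 + 2(205) = 410
Total out = 1743 mol/min; y_D = 630 / 1743 = 0.3614.

0.361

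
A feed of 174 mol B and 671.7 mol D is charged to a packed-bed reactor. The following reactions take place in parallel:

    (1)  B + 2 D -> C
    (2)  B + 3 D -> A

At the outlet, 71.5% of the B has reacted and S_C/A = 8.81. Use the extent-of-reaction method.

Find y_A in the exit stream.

Conversion of B: B consumed = 0.715 × 174 = 124.4 mol = 1ξ₁ + 1ξ₂.
Selectivity: 1ξ₁ / (1ξ₂) = 8.81 → ξ₁ = 8.81 ξ₂.
Substitute: (1·8.81 + 1) ξ₂ = 124.4 → ξ₂ = 12.68 mol, ξ₁ = 111.7 mol.
Outlet amounts (n = n₀ + Σ ν·ξ):
  B: 174 − 1(111.7) − 1(12.68) = 49.59
  D: 671.7 − 2(111.7) − 3(12.68) = 410.2
  C: 0 + 1(111.7) = 111.7
  A: 0 + 1(12.68) = 12.68
Total out = 584.2 mol; y_A = 12.68 / 584.2 = 0.02171.

0.0217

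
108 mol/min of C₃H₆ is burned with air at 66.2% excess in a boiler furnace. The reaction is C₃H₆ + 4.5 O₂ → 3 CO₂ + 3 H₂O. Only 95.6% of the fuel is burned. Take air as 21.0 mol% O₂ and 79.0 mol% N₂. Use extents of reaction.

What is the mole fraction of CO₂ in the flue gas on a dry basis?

0.0838

Stoichiometric O₂ = 4.5 × 108 = 486 mol/min; O₂ fed = 486 × 1.662 = 807.7 mol/min.
N₂ fed = 807.7 × 79/21 = 3039 mol/min.
Fuel reacted = 0.956 × 108 → ξ = 103.2 mol/min.
Outlet (n = n₀ + ν ξ):
  C₃H₆: 108 − 1(103.2) = 4.752
  O₂: 807.7 − 4.5(103.2) = 343.1
  N₂: 3039 (inert)
  CO₂: 0 + 3(103.2) = 309.7
  H₂O: 0 + 3(103.2) = 309.7
Dry total = 3696 mol/min; y_CO₂ (dry) = 309.7 / 3696 = 0.0838.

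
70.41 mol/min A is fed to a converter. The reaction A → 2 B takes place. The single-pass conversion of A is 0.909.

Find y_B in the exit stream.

A reacted = 0.909 × 70.41 = 64 mol/min; ν_A = −1, so ξ = 64/1 = 64 mol/min.
Outlet amounts (n = n₀ + ν ξ):
  A: 70.41 − 1(64) = 6.407
  B: 0 + 2(64) = 128
Total out = 134.4 mol/min; y_B = 128 / 134.4 = 0.9523.

0.952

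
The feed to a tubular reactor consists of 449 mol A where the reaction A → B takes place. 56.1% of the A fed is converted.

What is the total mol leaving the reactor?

A reacted = 0.561 × 449 = 251.9 mol; ν_A = −1, so ξ = 251.9/1 = 251.9 mol.
Outlet amounts (n = n₀ + ν ξ):
  A: 449 − 1(251.9) = 197.1
  B: 0 + 1(251.9) = 251.9
Total out = 197.1 + 251.9 = 449 mol.

449 mol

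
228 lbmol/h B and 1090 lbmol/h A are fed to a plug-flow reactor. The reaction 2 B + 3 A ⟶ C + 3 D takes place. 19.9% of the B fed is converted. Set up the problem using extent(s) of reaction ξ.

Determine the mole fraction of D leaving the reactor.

B reacted = 0.199 × 228 = 45.37 lbmol/h; ν_B = −2, so ξ = 45.37/2 = 22.69 lbmol/h.
Outlet amounts (n = n₀ + ν ξ):
  B: 228 − 2(22.69) = 182.6
  A: 1090 − 3(22.69) = 1022
  C: 0 + 1(22.69) = 22.69
  D: 0 + 3(22.69) = 68.06
Total out = 1295 lbmol/h; y_D = 68.06 / 1295 = 0.05254.

0.0525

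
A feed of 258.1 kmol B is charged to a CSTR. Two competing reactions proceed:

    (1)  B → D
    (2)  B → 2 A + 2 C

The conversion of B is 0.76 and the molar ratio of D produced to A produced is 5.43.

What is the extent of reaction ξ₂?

Conversion of B: B consumed = 0.76 × 258.1 = 196.2 kmol = 1ξ₁ + 1ξ₂.
Selectivity: 1ξ₁ / (2ξ₂) = 5.43 → ξ₁ = 10.86 ξ₂.
Substitute: (1·10.86 + 1) ξ₂ = 196.2 → ξ₂ = 16.54 kmol, ξ₁ = 179.6 kmol.
Outlet amounts (n = n₀ + Σ ν·ξ):
  B: 258.1 − 1(179.6) − 1(16.54) = 61.94
  D: 0 + 1(179.6) = 179.6
  A: 0 + 2(16.54) = 33.08
  C: 0 + 2(16.54) = 33.08

ξ₂ = 16.5 kmol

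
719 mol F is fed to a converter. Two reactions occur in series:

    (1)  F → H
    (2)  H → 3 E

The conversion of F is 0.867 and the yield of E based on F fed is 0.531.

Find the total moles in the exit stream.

Conversion of F: F consumed = 1ξ₁ = 0.867 × 719 → ξ₁ = 623.4 mol.
Yield of E: 3ξ₂ / 719 = 0.531 → ξ₂ = 127.3 mol.
Outlet amounts (n = n₀ + Σ ν·ξ):
  F: 719 − 1(623.4) = 95.63
  H: 0 + 1(623.4) − 1(127.3) = 496.1
  E: 0 + 3(127.3) = 381.8
Total out = 95.63 + 496.1 + 381.8 = 973.5 mol.

974 mol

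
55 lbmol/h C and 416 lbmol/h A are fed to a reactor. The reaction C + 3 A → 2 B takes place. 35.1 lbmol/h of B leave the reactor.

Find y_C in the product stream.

0.0859

For B: n = n₀ + 2ξ → 35.1 = 0 + 2ξ, giving ξ = 17.55 lbmol/h.
Outlet amounts (n = n₀ + ν ξ):
  C: 55 − 1(17.55) = 37.45
  A: 416 − 3(17.55) = 363.4
  B: 0 + 2(17.55) = 35.1
Total out = 435.9 lbmol/h; y_C = 37.45 / 435.9 = 0.08591.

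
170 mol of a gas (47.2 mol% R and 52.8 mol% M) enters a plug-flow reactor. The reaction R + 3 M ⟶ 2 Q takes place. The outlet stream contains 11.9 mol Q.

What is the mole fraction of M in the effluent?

For Q: n = n₀ + 2ξ → 11.9 = 0 + 2ξ, giving ξ = 5.95 mol.
Outlet amounts (n = n₀ + ν ξ):
  R: 80.24 − 1(5.95) = 74.29
  M: 89.76 − 3(5.95) = 71.91
  Q: 0 + 2(5.95) = 11.9
Total out = 158.1 mol; y_M = 71.91 / 158.1 = 0.4548.

0.455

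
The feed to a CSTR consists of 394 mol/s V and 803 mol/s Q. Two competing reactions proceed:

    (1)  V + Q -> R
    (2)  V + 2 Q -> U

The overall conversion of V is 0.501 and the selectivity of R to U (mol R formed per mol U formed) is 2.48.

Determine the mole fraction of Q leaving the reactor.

0.582

Conversion of V: V consumed = 0.501 × 394 = 197.4 mol/s = 1ξ₁ + 1ξ₂.
Selectivity: 1ξ₁ / (1ξ₂) = 2.48 → ξ₁ = 2.48 ξ₂.
Substitute: (1·2.48 + 1) ξ₂ = 197.4 → ξ₂ = 56.72 mol/s, ξ₁ = 140.7 mol/s.
Outlet amounts (n = n₀ + Σ ν·ξ):
  V: 394 − 1(140.7) − 1(56.72) = 196.6
  Q: 803 − 1(140.7) − 2(56.72) = 548.9
  R: 0 + 1(140.7) = 140.7
  U: 0 + 1(56.72) = 56.72
Total out = 942.9 mol/s; y_Q = 548.9 / 942.9 = 0.5821.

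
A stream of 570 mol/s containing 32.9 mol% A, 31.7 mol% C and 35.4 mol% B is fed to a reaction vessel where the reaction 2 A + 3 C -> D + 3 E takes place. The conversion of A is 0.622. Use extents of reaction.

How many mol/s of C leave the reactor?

A reacted = 0.622 × 187.5 = 116.6 mol/s; ν_A = −2, so ξ = 116.6/2 = 58.32 mol/s.
Outlet amounts (n = n₀ + ν ξ):
  A: 187.5 − 2(58.32) = 70.89
  C: 180.7 − 3(58.32) = 5.725
  D: 0 + 1(58.32) = 58.32
  E: 0 + 3(58.32) = 175
  B: 201.8 (inert)

5.72 mol/s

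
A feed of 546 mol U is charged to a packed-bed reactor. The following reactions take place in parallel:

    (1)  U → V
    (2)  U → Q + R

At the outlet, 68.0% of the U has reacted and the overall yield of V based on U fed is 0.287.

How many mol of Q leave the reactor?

Yield of V: 1ξ₁ / 546 = 0.287 → ξ₁ = 156.7 mol.
Conversion of U: 1ξ₁ + 1ξ₂ = 0.68 × 546 = 371.3 → ξ₂ = 214.6 mol.
Outlet amounts (n = n₀ + Σ ν·ξ):
  U: 546 − 1(156.7) − 1(214.6) = 174.7
  V: 0 + 1(156.7) = 156.7
  Q: 0 + 1(214.6) = 214.6
  R: 0 + 1(214.6) = 214.6

215 mol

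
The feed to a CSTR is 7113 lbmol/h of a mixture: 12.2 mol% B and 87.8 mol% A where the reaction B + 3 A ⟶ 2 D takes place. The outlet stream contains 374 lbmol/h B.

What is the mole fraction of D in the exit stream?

0.161

For B: n = n₀ − 1ξ → 374 = 867.8 − 1ξ, giving ξ = 493.8 lbmol/h.
Outlet amounts (n = n₀ + ν ξ):
  B: 867.8 − 1(493.8) = 374
  A: 6245 − 3(493.8) = 4764
  D: 0 + 2(493.8) = 987.6
Total out = 6125 lbmol/h; y_D = 987.6 / 6125 = 0.1612.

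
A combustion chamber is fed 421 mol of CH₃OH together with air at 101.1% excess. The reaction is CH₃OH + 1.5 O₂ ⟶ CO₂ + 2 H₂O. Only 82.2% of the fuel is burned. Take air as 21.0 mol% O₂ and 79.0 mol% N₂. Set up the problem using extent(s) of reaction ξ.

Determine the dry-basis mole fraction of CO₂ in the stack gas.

0.0582

Stoichiometric O₂ = 1.5 × 421 = 631.5 mol; O₂ fed = 631.5 × 2.011 = 1270 mol.
N₂ fed = 1270 × 79/21 = 4777 mol.
Fuel reacted = 0.822 × 421 → ξ = 346.1 mol.
Outlet (n = n₀ + ν ξ):
  CH₃OH: 421 − 1(346.1) = 74.94
  O₂: 1270 − 1.5(346.1) = 750.9
  N₂: 4777 (inert)
  CO₂: 0 + 1(346.1) = 346.1
  H₂O: 0 + 2(346.1) = 692.1
Dry total = 5949 mol; y_CO₂ (dry) = 346.1 / 5949 = 0.05817.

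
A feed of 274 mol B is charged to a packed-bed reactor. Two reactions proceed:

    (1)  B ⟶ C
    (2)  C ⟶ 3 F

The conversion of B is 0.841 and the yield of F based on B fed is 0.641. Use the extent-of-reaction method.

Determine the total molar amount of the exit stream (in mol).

391 mol

Conversion of B: B consumed = 1ξ₁ = 0.841 × 274 → ξ₁ = 230.4 mol.
Yield of F: 3ξ₂ / 274 = 0.641 → ξ₂ = 58.54 mol.
Outlet amounts (n = n₀ + Σ ν·ξ):
  B: 274 − 1(230.4) = 43.57
  C: 0 + 1(230.4) − 1(58.54) = 171.9
  F: 0 + 3(58.54) = 175.6
Total out = 43.57 + 171.9 + 175.6 = 391.1 mol.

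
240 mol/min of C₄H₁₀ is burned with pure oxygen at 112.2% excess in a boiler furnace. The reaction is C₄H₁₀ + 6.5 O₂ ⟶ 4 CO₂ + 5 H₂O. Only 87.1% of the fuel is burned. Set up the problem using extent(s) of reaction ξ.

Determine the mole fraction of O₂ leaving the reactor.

Stoichiometric O₂ = 6.5 × 240 = 1560 mol/min; O₂ fed = 1560 × 2.122 = 3310 mol/min.
Fuel reacted = 0.871 × 240 → ξ = 209 mol/min.
Outlet (n = n₀ + ν ξ):
  C₄H₁₀: 240 − 1(209) = 30.96
  O₂: 3310 − 6.5(209) = 1952
  CO₂: 0 + 4(209) = 836.2
  H₂O: 0 + 5(209) = 1045
Total out = 3864 mol/min; y_O₂ = 1952 / 3864 = 0.5051.

0.505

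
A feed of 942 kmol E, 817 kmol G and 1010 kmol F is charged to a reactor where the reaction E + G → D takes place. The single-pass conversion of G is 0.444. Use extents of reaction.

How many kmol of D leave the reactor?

G reacted = 0.444 × 817 = 362.7 kmol; ν_G = −1, so ξ = 362.7/1 = 362.7 kmol.
Outlet amounts (n = n₀ + ν ξ):
  E: 942 − 1(362.7) = 579.3
  G: 817 − 1(362.7) = 454.3
  D: 0 + 1(362.7) = 362.7
  F: 1010 (inert)

363 kmol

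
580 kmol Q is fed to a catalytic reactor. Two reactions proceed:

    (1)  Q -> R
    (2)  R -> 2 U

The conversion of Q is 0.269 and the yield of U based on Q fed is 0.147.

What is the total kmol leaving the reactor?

Conversion of Q: Q consumed = 1ξ₁ = 0.269 × 580 → ξ₁ = 156 kmol.
Yield of U: 2ξ₂ / 580 = 0.147 → ξ₂ = 42.63 kmol.
Outlet amounts (n = n₀ + Σ ν·ξ):
  Q: 580 − 1(156) = 424
  R: 0 + 1(156) − 1(42.63) = 113.4
  U: 0 + 2(42.63) = 85.26
Total out = 424 + 113.4 + 85.26 = 622.6 kmol.

623 kmol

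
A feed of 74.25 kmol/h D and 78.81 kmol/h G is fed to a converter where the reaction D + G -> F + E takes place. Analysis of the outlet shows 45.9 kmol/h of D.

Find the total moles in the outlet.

153 kmol/h

For D: n = n₀ − 1ξ → 45.9 = 74.25 − 1ξ, giving ξ = 28.35 kmol/h.
Outlet amounts (n = n₀ + ν ξ):
  D: 74.25 − 1(28.35) = 45.9
  G: 78.81 − 1(28.35) = 50.46
  F: 0 + 1(28.35) = 28.35
  E: 0 + 1(28.35) = 28.35
Total out = 45.9 + 50.46 + 28.35 + 28.35 = 153.1 kmol/h.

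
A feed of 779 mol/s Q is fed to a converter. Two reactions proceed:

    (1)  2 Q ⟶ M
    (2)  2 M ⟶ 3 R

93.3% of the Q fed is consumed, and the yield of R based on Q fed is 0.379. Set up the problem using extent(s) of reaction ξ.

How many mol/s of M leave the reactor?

Conversion of Q: Q consumed = 2ξ₁ = 0.933 × 779 → ξ₁ = 363.4 mol/s.
Yield of R: 3ξ₂ / 779 = 0.379 → ξ₂ = 98.41 mol/s.
Outlet amounts (n = n₀ + Σ ν·ξ):
  Q: 779 − 2(363.4) = 52.19
  M: 0 + 1(363.4) − 2(98.41) = 166.6
  R: 0 + 3(98.41) = 295.2

167 mol/s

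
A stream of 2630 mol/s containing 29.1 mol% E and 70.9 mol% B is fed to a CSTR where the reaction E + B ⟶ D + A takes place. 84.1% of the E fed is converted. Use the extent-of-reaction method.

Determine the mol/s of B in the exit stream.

1220 mol/s

E reacted = 0.841 × 765.3 = 643.6 mol/s; ν_E = −1, so ξ = 643.6/1 = 643.6 mol/s.
Outlet amounts (n = n₀ + ν ξ):
  E: 765.3 − 1(643.6) = 121.7
  B: 1865 − 1(643.6) = 1221
  D: 0 + 1(643.6) = 643.6
  A: 0 + 1(643.6) = 643.6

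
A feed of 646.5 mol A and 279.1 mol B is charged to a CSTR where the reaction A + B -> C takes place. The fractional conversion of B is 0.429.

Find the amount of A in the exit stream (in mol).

527 mol

B reacted = 0.429 × 279.1 = 119.7 mol; ν_B = −1, so ξ = 119.7/1 = 119.7 mol.
Outlet amounts (n = n₀ + ν ξ):
  A: 646.5 − 1(119.7) = 526.8
  B: 279.1 − 1(119.7) = 159.4
  C: 0 + 1(119.7) = 119.7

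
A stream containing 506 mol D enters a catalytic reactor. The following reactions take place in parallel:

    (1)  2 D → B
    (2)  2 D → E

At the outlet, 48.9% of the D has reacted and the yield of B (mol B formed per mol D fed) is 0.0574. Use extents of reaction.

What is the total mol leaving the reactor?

382 mol

Yield of B: 1ξ₁ / 506 = 0.0574 → ξ₁ = 29.04 mol.
Conversion of D: 2ξ₁ + 2ξ₂ = 0.489 × 506 = 247.4 → ξ₂ = 94.67 mol.
Outlet amounts (n = n₀ + Σ ν·ξ):
  D: 506 − 2(29.04) − 2(94.67) = 258.6
  B: 0 + 1(29.04) = 29.04
  E: 0 + 1(94.67) = 94.67
Total out = 258.6 + 29.04 + 94.67 = 382.3 mol.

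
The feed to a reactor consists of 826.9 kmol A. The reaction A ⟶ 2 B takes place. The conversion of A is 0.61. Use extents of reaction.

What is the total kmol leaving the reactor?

1330 kmol

A reacted = 0.61 × 826.9 = 504.4 kmol; ν_A = −1, so ξ = 504.4/1 = 504.4 kmol.
Outlet amounts (n = n₀ + ν ξ):
  A: 826.9 − 1(504.4) = 322.5
  B: 0 + 2(504.4) = 1009
Total out = 322.5 + 1009 = 1331 kmol.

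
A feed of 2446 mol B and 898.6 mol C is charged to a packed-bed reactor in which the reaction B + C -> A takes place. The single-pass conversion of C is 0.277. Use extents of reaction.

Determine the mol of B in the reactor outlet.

C reacted = 0.277 × 898.6 = 248.9 mol; ν_C = −1, so ξ = 248.9/1 = 248.9 mol.
Outlet amounts (n = n₀ + ν ξ):
  B: 2446 − 1(248.9) = 2197
  C: 898.6 − 1(248.9) = 649.7
  A: 0 + 1(248.9) = 248.9

2200 mol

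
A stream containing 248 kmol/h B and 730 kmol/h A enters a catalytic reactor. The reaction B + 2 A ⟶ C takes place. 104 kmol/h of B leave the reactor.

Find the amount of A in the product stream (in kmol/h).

For B: n = n₀ − 1ξ → 104 = 248 − 1ξ, giving ξ = 144 kmol/h.
Outlet amounts (n = n₀ + ν ξ):
  B: 248 − 1(144) = 104
  A: 730 − 2(144) = 442
  C: 0 + 1(144) = 144

442 kmol/h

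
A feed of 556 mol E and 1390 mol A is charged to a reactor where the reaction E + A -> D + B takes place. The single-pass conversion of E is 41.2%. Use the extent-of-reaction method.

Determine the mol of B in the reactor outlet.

E reacted = 0.412 × 556 = 229.1 mol; ν_E = −1, so ξ = 229.1/1 = 229.1 mol.
Outlet amounts (n = n₀ + ν ξ):
  E: 556 − 1(229.1) = 326.9
  A: 1390 − 1(229.1) = 1161
  D: 0 + 1(229.1) = 229.1
  B: 0 + 1(229.1) = 229.1

229 mol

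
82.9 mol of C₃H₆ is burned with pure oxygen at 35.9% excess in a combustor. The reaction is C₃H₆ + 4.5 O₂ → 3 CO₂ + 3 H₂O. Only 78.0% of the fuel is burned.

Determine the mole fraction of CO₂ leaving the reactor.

0.312

Stoichiometric O₂ = 4.5 × 82.9 = 373.1 mol; O₂ fed = 373.1 × 1.359 = 507 mol.
Fuel reacted = 0.78 × 82.9 → ξ = 64.66 mol.
Outlet (n = n₀ + ν ξ):
  C₃H₆: 82.9 − 1(64.66) = 18.24
  O₂: 507 − 4.5(64.66) = 216
  CO₂: 0 + 3(64.66) = 194
  H₂O: 0 + 3(64.66) = 194
Total out = 622.2 mol; y_CO₂ = 194 / 622.2 = 0.3118.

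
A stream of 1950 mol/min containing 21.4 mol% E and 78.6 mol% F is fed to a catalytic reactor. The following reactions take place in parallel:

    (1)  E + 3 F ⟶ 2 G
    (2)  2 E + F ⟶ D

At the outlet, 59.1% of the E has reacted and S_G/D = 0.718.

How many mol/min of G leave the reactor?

75.1 mol/min

Conversion of E: E consumed = 0.591 × 417.3 = 246.6 mol/min = 1ξ₁ + 2ξ₂.
Selectivity: 2ξ₁ / (1ξ₂) = 0.718 → ξ₁ = 0.359 ξ₂.
Substitute: (1·0.359 + 2) ξ₂ = 246.6 → ξ₂ = 104.5 mol/min, ξ₁ = 37.53 mol/min.
Outlet amounts (n = n₀ + Σ ν·ξ):
  E: 417.3 − 1(37.53) − 2(104.5) = 170.7
  F: 1533 − 3(37.53) − 1(104.5) = 1316
  G: 0 + 2(37.53) = 75.06
  D: 0 + 1(104.5) = 104.5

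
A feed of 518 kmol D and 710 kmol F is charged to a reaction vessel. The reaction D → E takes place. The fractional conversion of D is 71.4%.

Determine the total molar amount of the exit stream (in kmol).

1230 kmol

D reacted = 0.714 × 518 = 369.9 kmol; ν_D = −1, so ξ = 369.9/1 = 369.9 kmol.
Outlet amounts (n = n₀ + ν ξ):
  D: 518 − 1(369.9) = 148.1
  E: 0 + 1(369.9) = 369.9
  F: 710 (inert)
Total out = 148.1 + 369.9 + 710 = 1228 kmol.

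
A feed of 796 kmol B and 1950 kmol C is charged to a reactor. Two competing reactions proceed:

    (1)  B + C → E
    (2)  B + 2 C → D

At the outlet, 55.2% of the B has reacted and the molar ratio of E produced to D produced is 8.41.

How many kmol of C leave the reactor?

Conversion of B: B consumed = 0.552 × 796 = 439.4 kmol = 1ξ₁ + 1ξ₂.
Selectivity: 1ξ₁ / (1ξ₂) = 8.41 → ξ₁ = 8.41 ξ₂.
Substitute: (1·8.41 + 1) ξ₂ = 439.4 → ξ₂ = 46.69 kmol, ξ₁ = 392.7 kmol.
Outlet amounts (n = n₀ + Σ ν·ξ):
  B: 796 − 1(392.7) − 1(46.69) = 356.6
  C: 1950 − 1(392.7) − 2(46.69) = 1464
  E: 0 + 1(392.7) = 392.7
  D: 0 + 1(46.69) = 46.69

1460 kmol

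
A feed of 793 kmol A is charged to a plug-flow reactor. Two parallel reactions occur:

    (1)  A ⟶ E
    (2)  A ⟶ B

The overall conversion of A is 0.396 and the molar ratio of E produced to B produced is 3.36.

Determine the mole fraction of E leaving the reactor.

Conversion of A: A consumed = 0.396 × 793 = 314 kmol = 1ξ₁ + 1ξ₂.
Selectivity: 1ξ₁ / (1ξ₂) = 3.36 → ξ₁ = 3.36 ξ₂.
Substitute: (1·3.36 + 1) ξ₂ = 314 → ξ₂ = 72.02 kmol, ξ₁ = 242 kmol.
Outlet amounts (n = n₀ + Σ ν·ξ):
  A: 793 − 1(242) − 1(72.02) = 479
  E: 0 + 1(242) = 242
  B: 0 + 1(72.02) = 72.02
Total out = 793 kmol; y_E = 242 / 793 = 0.3052.

0.305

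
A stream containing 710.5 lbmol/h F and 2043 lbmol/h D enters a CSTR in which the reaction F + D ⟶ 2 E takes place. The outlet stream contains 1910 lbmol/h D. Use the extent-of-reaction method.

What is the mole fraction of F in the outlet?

0.21

For D: n = n₀ − 1ξ → 1910 = 2043 − 1ξ, giving ξ = 133 lbmol/h.
Outlet amounts (n = n₀ + ν ξ):
  F: 710.5 − 1(133) = 577.5
  D: 2043 − 1(133) = 1910
  E: 0 + 2(133) = 266
Total out = 2754 lbmol/h; y_F = 577.5 / 2754 = 0.2097.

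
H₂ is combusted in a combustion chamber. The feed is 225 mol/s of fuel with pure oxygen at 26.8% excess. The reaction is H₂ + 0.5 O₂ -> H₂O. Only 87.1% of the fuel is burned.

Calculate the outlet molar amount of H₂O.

Stoichiometric O₂ = 0.5 × 225 = 112.5 mol/s; O₂ fed = 112.5 × 1.268 = 142.7 mol/s.
Fuel reacted = 0.871 × 225 → ξ = 196 mol/s.
Outlet (n = n₀ + ν ξ):
  H₂: 225 − 1(196) = 29.03
  O₂: 142.7 − 0.5(196) = 44.66
  H₂O: 0 + 1(196) = 196

196 mol/s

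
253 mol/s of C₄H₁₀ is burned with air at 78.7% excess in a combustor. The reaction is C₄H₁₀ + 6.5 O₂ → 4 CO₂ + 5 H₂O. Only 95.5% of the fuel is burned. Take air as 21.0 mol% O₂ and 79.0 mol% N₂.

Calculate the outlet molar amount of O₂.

1370 mol/s

Stoichiometric O₂ = 6.5 × 253 = 1644 mol/s; O₂ fed = 1644 × 1.787 = 2939 mol/s.
N₂ fed = 2939 × 79/21 = 11060 mol/s.
Fuel reacted = 0.955 × 253 → ξ = 241.6 mol/s.
Outlet (n = n₀ + ν ξ):
  C₄H₁₀: 253 − 1(241.6) = 11.39
  O₂: 2939 − 6.5(241.6) = 1368
  N₂: 11060 (inert)
  CO₂: 0 + 4(241.6) = 966.5
  H₂O: 0 + 5(241.6) = 1208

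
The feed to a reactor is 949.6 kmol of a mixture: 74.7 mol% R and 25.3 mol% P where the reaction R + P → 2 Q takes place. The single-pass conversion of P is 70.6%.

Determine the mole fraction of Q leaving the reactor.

0.357

P reacted = 0.706 × 240.2 = 169.6 kmol; ν_P = −1, so ξ = 169.6/1 = 169.6 kmol.
Outlet amounts (n = n₀ + ν ξ):
  R: 709.4 − 1(169.6) = 539.7
  P: 240.2 − 1(169.6) = 70.63
  Q: 0 + 2(169.6) = 339.2
Total out = 949.6 kmol; y_Q = 339.2 / 949.6 = 0.3572.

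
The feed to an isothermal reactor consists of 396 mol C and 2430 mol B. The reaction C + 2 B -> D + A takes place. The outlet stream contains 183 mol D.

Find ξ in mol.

ξ = 183 mol

For D: n = n₀ + 1ξ → 183 = 0 + 1ξ, giving ξ = 183 mol.
Outlet amounts (n = n₀ + ν ξ):
  C: 396 − 1(183) = 213
  B: 2430 − 2(183) = 2064
  D: 0 + 1(183) = 183
  A: 0 + 1(183) = 183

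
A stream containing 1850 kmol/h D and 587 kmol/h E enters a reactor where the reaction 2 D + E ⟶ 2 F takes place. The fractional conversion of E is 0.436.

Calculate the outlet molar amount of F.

E reacted = 0.436 × 587 = 255.9 kmol/h; ν_E = −1, so ξ = 255.9/1 = 255.9 kmol/h.
Outlet amounts (n = n₀ + ν ξ):
  D: 1850 − 2(255.9) = 1338
  E: 587 − 1(255.9) = 331.1
  F: 0 + 2(255.9) = 511.9

512 kmol/h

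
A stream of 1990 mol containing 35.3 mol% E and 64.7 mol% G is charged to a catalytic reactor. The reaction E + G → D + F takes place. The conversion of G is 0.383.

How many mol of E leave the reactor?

209 mol

G reacted = 0.383 × 1288 = 493.1 mol; ν_G = −1, so ξ = 493.1/1 = 493.1 mol.
Outlet amounts (n = n₀ + ν ξ):
  E: 702.5 − 1(493.1) = 209.3
  G: 1288 − 1(493.1) = 794.4
  D: 0 + 1(493.1) = 493.1
  F: 0 + 1(493.1) = 493.1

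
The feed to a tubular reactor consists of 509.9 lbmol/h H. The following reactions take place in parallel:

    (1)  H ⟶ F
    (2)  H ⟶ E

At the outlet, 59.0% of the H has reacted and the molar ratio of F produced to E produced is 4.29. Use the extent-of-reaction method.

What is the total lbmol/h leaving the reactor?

510 lbmol/h

Conversion of H: H consumed = 0.59 × 509.9 = 300.8 lbmol/h = 1ξ₁ + 1ξ₂.
Selectivity: 1ξ₁ / (1ξ₂) = 4.29 → ξ₁ = 4.29 ξ₂.
Substitute: (1·4.29 + 1) ξ₂ = 300.8 → ξ₂ = 56.87 lbmol/h, ξ₁ = 244 lbmol/h.
Outlet amounts (n = n₀ + Σ ν·ξ):
  H: 509.9 − 1(244) − 1(56.87) = 209.1
  F: 0 + 1(244) = 244
  E: 0 + 1(56.87) = 56.87
Total out = 209.1 + 244 + 56.87 = 509.9 lbmol/h.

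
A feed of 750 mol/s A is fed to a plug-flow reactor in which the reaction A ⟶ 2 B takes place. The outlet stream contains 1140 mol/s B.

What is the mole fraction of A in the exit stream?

0.136

For B: n = n₀ + 2ξ → 1140 = 0 + 2ξ, giving ξ = 570 mol/s.
Outlet amounts (n = n₀ + ν ξ):
  A: 750 − 1(570) = 180
  B: 0 + 2(570) = 1140
Total out = 1320 mol/s; y_A = 180 / 1320 = 0.1364.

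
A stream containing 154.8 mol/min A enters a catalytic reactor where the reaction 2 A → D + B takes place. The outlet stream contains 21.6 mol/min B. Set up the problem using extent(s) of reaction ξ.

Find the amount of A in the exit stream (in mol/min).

For B: n = n₀ + 1ξ → 21.6 = 0 + 1ξ, giving ξ = 21.6 mol/min.
Outlet amounts (n = n₀ + ν ξ):
  A: 154.8 − 2(21.6) = 111.6
  D: 0 + 1(21.6) = 21.6
  B: 0 + 1(21.6) = 21.6

112 mol/min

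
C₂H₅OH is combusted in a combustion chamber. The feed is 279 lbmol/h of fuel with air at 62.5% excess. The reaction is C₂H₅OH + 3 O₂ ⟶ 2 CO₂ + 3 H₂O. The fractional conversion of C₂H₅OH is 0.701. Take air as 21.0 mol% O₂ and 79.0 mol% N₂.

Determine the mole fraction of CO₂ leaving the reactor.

0.0563

Stoichiometric O₂ = 3 × 279 = 837 lbmol/h; O₂ fed = 837 × 1.625 = 1360 lbmol/h.
N₂ fed = 1360 × 79/21 = 5117 lbmol/h.
Fuel reacted = 0.701 × 279 → ξ = 195.6 lbmol/h.
Outlet (n = n₀ + ν ξ):
  C₂H₅OH: 279 − 1(195.6) = 83.42
  O₂: 1360 − 3(195.6) = 773.4
  N₂: 5117 (inert)
  CO₂: 0 + 2(195.6) = 391.2
  H₂O: 0 + 3(195.6) = 586.7
Total out = 6951 lbmol/h; y_CO₂ = 391.2 / 6951 = 0.05627.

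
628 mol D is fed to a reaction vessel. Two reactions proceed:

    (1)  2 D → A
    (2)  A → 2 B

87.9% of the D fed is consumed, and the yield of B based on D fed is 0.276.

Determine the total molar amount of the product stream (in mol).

439 mol

Conversion of D: D consumed = 2ξ₁ = 0.879 × 628 → ξ₁ = 276 mol.
Yield of B: 2ξ₂ / 628 = 0.276 → ξ₂ = 86.66 mol.
Outlet amounts (n = n₀ + Σ ν·ξ):
  D: 628 − 2(276) = 75.99
  A: 0 + 1(276) − 1(86.66) = 189.3
  B: 0 + 2(86.66) = 173.3
Total out = 75.99 + 189.3 + 173.3 = 438.7 mol.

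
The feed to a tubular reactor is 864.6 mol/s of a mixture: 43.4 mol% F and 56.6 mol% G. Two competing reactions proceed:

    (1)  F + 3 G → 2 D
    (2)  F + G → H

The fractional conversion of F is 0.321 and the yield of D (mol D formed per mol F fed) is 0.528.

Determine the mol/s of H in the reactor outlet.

Yield of D: 2ξ₁ / 375.2 = 0.528 → ξ₁ = 99.06 mol/s.
Conversion of F: 1ξ₁ + 1ξ₂ = 0.321 × 375.2 = 120.5 → ξ₂ = 21.39 mol/s.
Outlet amounts (n = n₀ + Σ ν·ξ):
  F: 375.2 − 1(99.06) − 1(21.39) = 254.8
  G: 489.4 − 3(99.06) − 1(21.39) = 170.8
  D: 0 + 2(99.06) = 198.1
  H: 0 + 1(21.39) = 21.39

21.4 mol/s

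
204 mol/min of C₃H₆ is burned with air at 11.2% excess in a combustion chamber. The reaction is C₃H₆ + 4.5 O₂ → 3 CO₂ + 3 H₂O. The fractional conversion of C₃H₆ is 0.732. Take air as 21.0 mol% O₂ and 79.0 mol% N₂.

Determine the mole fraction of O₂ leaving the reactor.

Stoichiometric O₂ = 4.5 × 204 = 918 mol/min; O₂ fed = 918 × 1.112 = 1021 mol/min.
N₂ fed = 1021 × 79/21 = 3840 mol/min.
Fuel reacted = 0.732 × 204 → ξ = 149.3 mol/min.
Outlet (n = n₀ + ν ξ):
  C₃H₆: 204 − 1(149.3) = 54.67
  O₂: 1021 − 4.5(149.3) = 348.8
  N₂: 3840 (inert)
  CO₂: 0 + 3(149.3) = 448
  H₂O: 0 + 3(149.3) = 448
Total out = 5140 mol/min; y_O₂ = 348.8 / 5140 = 0.06787.

0.0679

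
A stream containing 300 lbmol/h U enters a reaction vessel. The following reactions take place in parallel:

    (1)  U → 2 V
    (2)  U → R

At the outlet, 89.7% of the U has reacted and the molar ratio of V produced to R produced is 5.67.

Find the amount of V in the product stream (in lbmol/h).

398 lbmol/h

Conversion of U: U consumed = 0.897 × 300 = 269.1 lbmol/h = 1ξ₁ + 1ξ₂.
Selectivity: 2ξ₁ / (1ξ₂) = 5.67 → ξ₁ = 2.835 ξ₂.
Substitute: (1·2.835 + 1) ξ₂ = 269.1 → ξ₂ = 70.17 lbmol/h, ξ₁ = 198.9 lbmol/h.
Outlet amounts (n = n₀ + Σ ν·ξ):
  U: 300 − 1(198.9) − 1(70.17) = 30.9
  V: 0 + 2(198.9) = 397.9
  R: 0 + 1(70.17) = 70.17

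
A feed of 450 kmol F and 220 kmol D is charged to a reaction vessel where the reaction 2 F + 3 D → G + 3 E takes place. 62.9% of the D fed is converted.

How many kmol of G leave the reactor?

46.1 kmol

D reacted = 0.629 × 220 = 138.4 kmol; ν_D = −3, so ξ = 138.4/3 = 46.13 kmol.
Outlet amounts (n = n₀ + ν ξ):
  F: 450 − 2(46.13) = 357.7
  D: 220 − 3(46.13) = 81.62
  G: 0 + 1(46.13) = 46.13
  E: 0 + 3(46.13) = 138.4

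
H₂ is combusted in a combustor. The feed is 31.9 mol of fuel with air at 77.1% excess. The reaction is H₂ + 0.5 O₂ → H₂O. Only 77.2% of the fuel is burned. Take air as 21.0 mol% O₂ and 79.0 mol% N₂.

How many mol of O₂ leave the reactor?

Stoichiometric O₂ = 0.5 × 31.9 = 15.95 mol; O₂ fed = 15.95 × 1.771 = 28.25 mol.
N₂ fed = 28.25 × 79/21 = 106.3 mol.
Fuel reacted = 0.772 × 31.9 → ξ = 24.63 mol.
Outlet (n = n₀ + ν ξ):
  H₂: 31.9 − 1(24.63) = 7.273
  O₂: 28.25 − 0.5(24.63) = 15.93
  N₂: 106.3 (inert)
  H₂O: 0 + 1(24.63) = 24.63

15.9 mol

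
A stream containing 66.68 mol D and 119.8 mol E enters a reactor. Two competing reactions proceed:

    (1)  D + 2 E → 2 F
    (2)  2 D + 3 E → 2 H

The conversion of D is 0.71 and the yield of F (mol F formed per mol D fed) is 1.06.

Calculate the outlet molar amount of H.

12 mol

Yield of F: 2ξ₁ / 66.68 = 1.06 → ξ₁ = 35.34 mol.
Conversion of D: 1ξ₁ + 2ξ₂ = 0.71 × 66.68 = 47.34 → ξ₂ = 6.001 mol.
Outlet amounts (n = n₀ + Σ ν·ξ):
  D: 66.68 − 1(35.34) − 2(6.001) = 19.34
  E: 119.8 − 2(35.34) − 3(6.001) = 31.12
  F: 0 + 2(35.34) = 70.68
  H: 0 + 2(6.001) = 12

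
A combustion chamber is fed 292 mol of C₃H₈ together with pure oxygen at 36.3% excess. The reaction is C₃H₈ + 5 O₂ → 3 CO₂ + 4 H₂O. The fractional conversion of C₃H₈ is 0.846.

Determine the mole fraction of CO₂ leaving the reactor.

0.293

Stoichiometric O₂ = 5 × 292 = 1460 mol; O₂ fed = 1460 × 1.363 = 1990 mol.
Fuel reacted = 0.846 × 292 → ξ = 247 mol.
Outlet (n = n₀ + ν ξ):
  C₃H₈: 292 − 1(247) = 44.97
  O₂: 1990 − 5(247) = 754.8
  CO₂: 0 + 3(247) = 741.1
  H₂O: 0 + 4(247) = 988.1
Total out = 2529 mol; y_CO₂ = 741.1 / 2529 = 0.293.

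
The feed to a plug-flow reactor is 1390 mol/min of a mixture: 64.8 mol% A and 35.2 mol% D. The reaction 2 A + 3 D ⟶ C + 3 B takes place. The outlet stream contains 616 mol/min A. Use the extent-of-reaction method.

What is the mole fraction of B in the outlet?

For A: n = n₀ − 2ξ → 616 = 900.7 − 2ξ, giving ξ = 142.4 mol/min.
Outlet amounts (n = n₀ + ν ξ):
  A: 900.7 − 2(142.4) = 616
  D: 489.3 − 3(142.4) = 62.2
  C: 0 + 1(142.4) = 142.4
  B: 0 + 3(142.4) = 427.1
Total out = 1248 mol/min; y_B = 427.1 / 1248 = 0.3423.

0.342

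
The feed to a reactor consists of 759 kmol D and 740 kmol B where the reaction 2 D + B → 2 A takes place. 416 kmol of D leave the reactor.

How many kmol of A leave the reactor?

For D: n = n₀ − 2ξ → 416 = 759 − 2ξ, giving ξ = 171.5 kmol.
Outlet amounts (n = n₀ + ν ξ):
  D: 759 − 2(171.5) = 416
  B: 740 − 1(171.5) = 568.5
  A: 0 + 2(171.5) = 343

343 kmol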